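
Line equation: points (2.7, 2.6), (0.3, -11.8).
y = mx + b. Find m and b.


m = (-14.4)/(-2.4) = 6.0000
b = y1 - m*x1 = 2.6 - (-14.4*2.7)/(-2.4) = 2.6 - 16.2000 = -13.6000

y = 6.0000x - 13.6000


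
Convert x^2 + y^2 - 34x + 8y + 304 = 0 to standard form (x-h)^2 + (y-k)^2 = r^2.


h = -D/2 = 34/2 = 17
k = -E/2 = -8/2 = -4
r^2 = h^2 + k^2 - F = 289 + 16 - 304 = 1
r = 1

Center (17, -4), radius = 1


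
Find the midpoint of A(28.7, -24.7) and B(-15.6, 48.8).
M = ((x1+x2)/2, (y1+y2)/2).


Mx = (28.7 - 15.6)/2 = 13.1/2 = 6.5500
My = (-24.7 + 48.8)/2 = 24.1/2 = 12.0500

(6.5500, 12.0500)


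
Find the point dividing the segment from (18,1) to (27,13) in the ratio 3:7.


Px = (3*27 + 7*18)/10 = 207/10 = 20.7000
Py = (3*13 + 7*1)/10 = 46/10 = 4.6000

P = (20.7000, 4.6000)


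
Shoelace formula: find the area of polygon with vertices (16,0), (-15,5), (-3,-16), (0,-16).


sum(xi*y_{i+1}) = 16*5 - 15*(-16) - 3*(-16) + 0*0 = 368
sum(yi*x_{i+1}) = 0*(-15) + 5*(-3) - 16*0 - 16*16 = -271
Area = |368 + 271|/2 = 639/2 = 319.5000

319.5000 sq units


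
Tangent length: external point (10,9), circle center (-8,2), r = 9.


d = sqrt((10+ 8)^2 + (9-2)^2) = sqrt(324+49) = 19.3132
L = sqrt(373.0000 - 81) = sqrt(292.0000) = 17.0880

17.0880


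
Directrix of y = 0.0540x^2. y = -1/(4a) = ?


a = 0.0540
1/(4a) = 4.6296
directrix: y = -4.6296 = -4.6296

y = -4.6296


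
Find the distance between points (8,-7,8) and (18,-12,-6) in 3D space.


dx=10, dy=-5, dz=-14
d = sqrt(100+25+196) = sqrt(321) = 17.9165

17.9165


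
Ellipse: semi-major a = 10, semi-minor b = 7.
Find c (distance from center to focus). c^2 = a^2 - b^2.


c^2 = 10^2 - 7^2 = 100 - 49 = 51
c = sqrt(51) = 7.1414

c = 7.1414


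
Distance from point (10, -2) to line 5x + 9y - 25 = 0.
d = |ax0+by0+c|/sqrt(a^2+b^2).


|5*10 + 9*(-2) - 25| = |7| = 7
sqrt(25 + 81) = sqrt(106) = 10.2956
d = 7/sqrt(106) = 0.6799

0.6799


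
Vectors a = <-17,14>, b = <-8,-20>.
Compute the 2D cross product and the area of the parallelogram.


cross = -17*(-20) - 14*(-8) = 340 + 112 = 452
Parallelogram area = |452| = 452

cross = 452, parallelogram area = 452


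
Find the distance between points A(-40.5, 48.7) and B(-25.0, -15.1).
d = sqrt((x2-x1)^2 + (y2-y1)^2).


dx = -25.0 + 40.5 = 15.5
dy = -15.1 - 48.7 = -63.8
d = sqrt(240.25 + 4070.44) = sqrt(4310.69) = 65.6558

65.6558


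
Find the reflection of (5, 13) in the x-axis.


Reflection rule for x-axis: (x, -y)
(5, 13) -> (5, -13)

(5, -13)


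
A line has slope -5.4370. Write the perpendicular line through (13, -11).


Perpendicular slope = -1/m1 = -1/(-5.4370) = 0.1839
b2 = y0 - m2*x0 = -11 + 13/(-5.4370) = -11 - 2.3910 = -13.3910

y = 0.1839x - 13.3910


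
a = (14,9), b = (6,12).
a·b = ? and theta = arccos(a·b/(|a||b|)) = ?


a·b = 14*6 + 9*12 = 84 + 108 = 192
|a| = sqrt(196+81) = 16.6433
|b| = sqrt(36+144) = 13.4164
cos(theta) = 192/(sqrt(277)*sqrt(180)) = 192/sqrt(49860) = 0.859855
theta = arccos(192/sqrt(49860)) = 30.6997 degrees

a·b = 192, theta = 30.6997 deg


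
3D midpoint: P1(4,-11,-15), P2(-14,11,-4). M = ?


Mx = (4- 14)/2 = -5.0000
My = (-11+11)/2 = 0
Mz = (-15- 4)/2 = -9.5000

M = (-5.0000, 0, -9.5000)


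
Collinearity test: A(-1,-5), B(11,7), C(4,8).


-1*(7-8) + 11*(8+ 5) + 4*(-5-7)
= 1 + 143 - 48 = 96

No, not collinear (determinant = 96)


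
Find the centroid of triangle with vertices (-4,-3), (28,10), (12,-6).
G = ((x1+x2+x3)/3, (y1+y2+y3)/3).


Gx = (-4+28+12)/3 = 36/3 = 12.0000
Gy = (-3+10- 6)/3 = 1/3 = 0.3333

G = (12.0000, 0.3333)


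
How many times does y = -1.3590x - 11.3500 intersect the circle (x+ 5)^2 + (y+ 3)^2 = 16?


Substitute y = -1.3590x - 11.3500: (x+ 5)^2 + (-1.3590x- 11.3500+ 3)^2 = 16
Expand to Ax^2 + Bx + C = 0, where b-k = -8.35
A = 1+m^2 = 2.846881
B = 2(m(b-k) - h) = 2(-1.3590*(-8.35) + 5) = 32.6953
C = h^2 + (b-k)^2 - r^2 = 25 + 69.7225 - 16 = 78.7225
disc = B^2-4AC = 1068.9826 - 896.4544 = 172.5282
disc > 0

2 intersection points


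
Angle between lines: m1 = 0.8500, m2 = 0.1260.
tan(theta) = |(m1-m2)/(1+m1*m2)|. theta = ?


m1-m2 = 0.724
1+m1*m2 = 1.1071
tan(theta) = |0.724/1.1071| = 0.653961
theta = arctan(|0.724/1.1071|) = 33.1831 degrees (acute angle)

33.1831 degrees


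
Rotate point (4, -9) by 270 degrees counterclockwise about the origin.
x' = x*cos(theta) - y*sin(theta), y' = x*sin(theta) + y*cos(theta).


cos(270) = 0, sin(270) = -1
x' = 4*0 + 9*(-1) = -9
y' = 4*(-1) - 9*0 = -4

(-9, -4)


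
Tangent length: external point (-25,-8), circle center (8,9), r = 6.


d = sqrt((-25-8)^2 + (-8-9)^2) = sqrt(1089+289) = 37.1214
L = sqrt(1378.0000 - 36) = sqrt(1342.0000) = 36.6333

36.6333


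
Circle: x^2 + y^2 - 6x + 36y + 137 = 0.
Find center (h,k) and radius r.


h = -D/2 = 6/2 = 3
k = -E/2 = -36/2 = -18
r^2 = h^2 + k^2 - F = 9 + 324 - 137 = 196
r = 14

Center (3, -18), radius = 14


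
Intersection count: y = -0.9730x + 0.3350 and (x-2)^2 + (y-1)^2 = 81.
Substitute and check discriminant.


Substitute y = -0.9730x + 0.3350: (x-2)^2 + (-0.9730x+0.3350-1)^2 = 81
Expand to Ax^2 + Bx + C = 0, where b-k = -0.665
A = 1+m^2 = 1.946729
B = 2(m(b-k) - h) = 2(-0.9730*(-0.665) - 2) = -2.70591
C = h^2 + (b-k)^2 - r^2 = 4 + 0.442225 - 81 = -76.557775
disc = B^2-4AC = 7.3219 + 596.1490 = 603.4709
disc > 0

2 intersection points


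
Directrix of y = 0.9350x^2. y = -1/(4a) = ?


a = 0.9350
1/(4a) = 0.2674
directrix: y = -0.2674 = -0.2674

y = -0.2674


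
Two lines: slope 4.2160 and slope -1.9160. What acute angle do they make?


m1-m2 = 6.132
1+m1*m2 = -7.077856
tan(theta) = |6.132/(-7.077856)| = 0.866364
theta = arctan(|6.132/(-7.077856)|) = 40.9045 degrees (acute angle)

40.9045 degrees


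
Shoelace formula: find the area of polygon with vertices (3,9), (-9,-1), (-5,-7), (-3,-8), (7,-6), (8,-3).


sum(xi*y_{i+1}) = 3*(-1) - 9*(-7) - 5*(-8) - 3*(-6) + 7*(-3) + 8*9 = 169
sum(yi*x_{i+1}) = 9*(-9) - 1*(-5) - 7*(-3) - 8*7 - 6*8 - 3*3 = -168
Area = |169 + 168|/2 = 337/2 = 168.5000

168.5000 sq units


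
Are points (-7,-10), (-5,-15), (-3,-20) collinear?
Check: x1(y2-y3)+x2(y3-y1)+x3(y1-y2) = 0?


-7*(-15+ 20) - 5*(-20+ 10) - 3*(-10+ 15)
= -35 + 50 - 15 = 0

Yes, collinear (determinant = 0)


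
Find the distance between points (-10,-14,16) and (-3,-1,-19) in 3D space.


dx=7, dy=13, dz=-35
d = sqrt(49+169+1225) = sqrt(1443) = 37.9868

37.9868


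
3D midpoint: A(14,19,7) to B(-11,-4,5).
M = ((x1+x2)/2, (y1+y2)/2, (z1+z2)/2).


Mx = (14- 11)/2 = 1.5000
My = (19- 4)/2 = 7.5000
Mz = (7+5)/2 = 6.0000

M = (1.5000, 7.5000, 6.0000)


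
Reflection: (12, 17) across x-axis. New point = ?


Reflection rule for x-axis: (x, -y)
(12, 17) -> (12, -17)

(12, -17)


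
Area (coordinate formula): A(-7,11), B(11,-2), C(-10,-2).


-7*(-2+ 2) = 0
11*(-2-11) = -143
-10*(11+ 2) = -130
sum = -273
Area = |-273|/2 = 136.5000

136.5000 sq units


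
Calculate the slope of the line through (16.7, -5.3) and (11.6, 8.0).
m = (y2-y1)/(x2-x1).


dy = 8.0 + 5.3 = 13.3
dx = 11.6 - 16.7 = -5.1
m = 13.3/(-5.1) = -2.6078

m = -2.6078


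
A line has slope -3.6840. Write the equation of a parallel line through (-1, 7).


Parallel lines have equal slopes.
m2 = -3.6840
b2 = 7 + 3.6840*(-1) = 3.3160

y = -3.6840x + 3.3160


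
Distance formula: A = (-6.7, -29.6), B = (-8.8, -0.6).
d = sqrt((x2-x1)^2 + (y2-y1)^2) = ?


dx = -8.8 + 6.7 = -2.1
dy = -0.6 + 29.6 = 29.0
d = sqrt(4.41 + 841.0) = sqrt(845.41) = 29.0759

29.0759


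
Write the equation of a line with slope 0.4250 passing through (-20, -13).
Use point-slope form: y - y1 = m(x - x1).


y + 13 = 0.4250(x + 20)
y = 0.4250x - 13 - 0.4250*(-20)
y = 0.4250x - 4.5000

y = 0.4250x - 4.5000


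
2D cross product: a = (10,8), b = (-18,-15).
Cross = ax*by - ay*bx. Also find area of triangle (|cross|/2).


cross = 10*(-15) - 8*(-18) = -150 + 144 = -6
Triangle area = |-6|/2 = 6/2 = 3.0000

cross = -6, triangle area = 3.0000


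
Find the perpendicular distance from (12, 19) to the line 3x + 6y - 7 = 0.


|3*12 + 6*19 - 7| = |143| = 143
sqrt(9 + 36) = sqrt(45) = 6.7082
d = 143/sqrt(45) = 21.3172

21.3172


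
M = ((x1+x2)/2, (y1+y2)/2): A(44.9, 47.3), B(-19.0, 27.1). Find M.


Mx = (44.9 - 19.0)/2 = 25.9/2 = 12.9500
My = (47.3 + 27.1)/2 = 74.4/2 = 37.2000

(12.9500, 37.2000)


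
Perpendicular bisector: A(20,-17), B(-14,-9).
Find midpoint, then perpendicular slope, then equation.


Midpoint = (3, -13)
Slope of AB = dy/dx = 8/(-34) = -0.2353
Perp slope = -dx/dy = 34/8 = 4.2500
b = My - (perp slope)*Mx = -13 + (-34*3)/8 = -13 - 12.7500 = -25.7500

y = 4.2500x - 25.7500


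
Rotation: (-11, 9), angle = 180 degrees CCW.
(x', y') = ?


cos(180) = -1, sin(180) = 0
x' = -11*(-1) - 9*0 = 11
y' = -11*0 + 9*(-1) = -9

(11, -9)


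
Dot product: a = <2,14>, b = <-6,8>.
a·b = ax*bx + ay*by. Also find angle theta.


a·b = 2*(-6) + 14*8 = -12 + 112 = 100
|a| = sqrt(4+196) = 14.1421
|b| = sqrt(36+64) = 10.0000
cos(theta) = 100/(sqrt(200)*sqrt(100)) = 100/sqrt(20000) = 0.707107
theta = arccos(100/sqrt(20000)) = 45.0000 degrees

a·b = 100, theta = 45.0000 deg


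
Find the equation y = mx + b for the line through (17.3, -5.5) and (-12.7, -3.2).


m = (2.3)/(-30.0) = -0.0767
b = y1 - m*x1 = -5.5 - (2.3*17.3)/(-30.0) = -5.5 + 1.3263 = -4.1737

y = -0.0767x - 4.1737


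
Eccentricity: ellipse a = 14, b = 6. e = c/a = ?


c = sqrt(196-36) = sqrt(160) = 12.6491
e = c/a = sqrt(160)/14 = 0.9035

e = 0.9035


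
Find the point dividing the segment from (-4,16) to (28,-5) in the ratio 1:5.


Px = (1*28 + 5*(-4))/6 = 8/6 = 1.3333
Py = (1*(-5) + 5*16)/6 = 75/6 = 12.5000

P = (1.3333, 12.5000)


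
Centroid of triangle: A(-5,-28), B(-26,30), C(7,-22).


Gx = (-5- 26+7)/3 = -24/3 = -8.0000
Gy = (-28+30- 22)/3 = -20/3 = -6.6667

G = (-8.0000, -6.6667)


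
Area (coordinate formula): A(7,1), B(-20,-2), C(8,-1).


7*(-2+ 1) = -7
-20*(-1-1) = 40
8*(1+ 2) = 24
sum = 57
Area = |57|/2 = 28.5000

28.5000 sq units


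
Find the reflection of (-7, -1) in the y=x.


Reflection rule for y=x: (y, x)
(-7, -1) -> (-1, -7)

(-1, -7)


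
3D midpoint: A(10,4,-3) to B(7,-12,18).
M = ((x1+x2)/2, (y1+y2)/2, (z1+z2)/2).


Mx = (10+7)/2 = 8.5000
My = (4- 12)/2 = -4.0000
Mz = (-3+18)/2 = 7.5000

M = (8.5000, -4.0000, 7.5000)


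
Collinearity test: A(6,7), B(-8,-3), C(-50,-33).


6*(-3+ 33) - 8*(-33-7) - 50*(7+ 3)
= 180 + 320 - 500 = 0

Yes, collinear (determinant = 0)


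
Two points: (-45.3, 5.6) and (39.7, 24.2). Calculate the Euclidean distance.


dx = 39.7 + 45.3 = 85.0
dy = 24.2 - 5.6 = 18.6
d = sqrt(7225.0 + 345.96) = sqrt(7570.96) = 87.0113

87.0113


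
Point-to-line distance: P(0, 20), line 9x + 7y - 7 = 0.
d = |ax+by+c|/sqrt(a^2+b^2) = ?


|9*0 + 7*20 - 7| = |133| = 133
sqrt(81 + 49) = sqrt(130) = 11.4018
d = 133/sqrt(130) = 11.6649

11.6649


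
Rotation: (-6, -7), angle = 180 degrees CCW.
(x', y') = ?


cos(180) = -1, sin(180) = 0
x' = -6*(-1) + 7*0 = 6
y' = -6*0 - 7*(-1) = 7

(6, 7)


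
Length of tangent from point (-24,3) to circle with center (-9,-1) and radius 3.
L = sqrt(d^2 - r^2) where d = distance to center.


d = sqrt((-24+ 9)^2 + (3+ 1)^2) = sqrt(225+16) = 15.5242
L = sqrt(241.0000 - 9) = sqrt(232.0000) = 15.2315

15.2315


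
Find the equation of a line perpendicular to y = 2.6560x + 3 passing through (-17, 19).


Perpendicular slope = -1/m1 = -1/2.6560 = -0.3765
b2 = y0 - m2*x0 = 19 - 17/2.6560 = 19 - 6.4006 = 12.5994

y = -0.3765x + 12.5994


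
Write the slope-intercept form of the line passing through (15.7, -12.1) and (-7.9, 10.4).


m = (22.5)/(-23.6) = -0.9534
b = y1 - m*x1 = -12.1 - (22.5*15.7)/(-23.6) = -12.1 + 14.9682 = 2.8682

y = -0.9534x + 2.8682


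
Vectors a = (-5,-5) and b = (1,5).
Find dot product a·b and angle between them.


a·b = -5*1 - 5*5 = -5 - 25 = -30
|a| = sqrt(25+25) = 7.0711
|b| = sqrt(1+25) = 5.0990
cos(theta) = -30/(sqrt(50)*sqrt(26)) = -30/sqrt(1300) = -0.832050
theta = arccos(-30/sqrt(1300)) = 146.3099 degrees

a·b = -30, theta = 146.3099 deg


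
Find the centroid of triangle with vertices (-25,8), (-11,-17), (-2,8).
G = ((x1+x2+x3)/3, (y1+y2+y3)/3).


Gx = (-25- 11- 2)/3 = -38/3 = -12.6667
Gy = (8- 17+8)/3 = -1/3 = -0.3333

G = (-12.6667, -0.3333)


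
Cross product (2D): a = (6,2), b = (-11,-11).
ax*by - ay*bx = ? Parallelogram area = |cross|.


cross = 6*(-11) - 2*(-11) = -66 + 22 = -44
Parallelogram area = |-44| = 44

cross = -44, parallelogram area = 44


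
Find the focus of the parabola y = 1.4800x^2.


a = 1.4800
4a = 5.9200
focus = (0, 1/5.9200) = (0, 0.1689)

Focus = (0, 0.1689)


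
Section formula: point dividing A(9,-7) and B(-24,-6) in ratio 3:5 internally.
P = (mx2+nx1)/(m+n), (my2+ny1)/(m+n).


Px = (3*(-24) + 5*9)/8 = -27/8 = -3.3750
Py = (3*(-6) + 5*(-7))/8 = -53/8 = -6.6250

P = (-3.3750, -6.6250)


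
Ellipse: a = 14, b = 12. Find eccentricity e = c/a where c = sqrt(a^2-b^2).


c = sqrt(196-144) = sqrt(52) = 7.2111
e = c/a = sqrt(52)/14 = 0.5151

e = 0.5151


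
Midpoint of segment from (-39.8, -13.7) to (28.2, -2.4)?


Mx = (-39.8 + 28.2)/2 = -11.6/2 = -5.8000
My = (-13.7 - 2.4)/2 = -16.1/2 = -8.0500

(-5.8000, -8.0500)


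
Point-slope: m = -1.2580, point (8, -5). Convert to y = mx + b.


y + 5 = -1.2580(x - 8)
y = -1.2580x - 5 + 1.2580*8
y = -1.2580x + 5.0640

y = -1.2580x + 5.0640


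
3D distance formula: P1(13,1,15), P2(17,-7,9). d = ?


dx=4, dy=-8, dz=-6
d = sqrt(16+64+36) = sqrt(116) = 10.7703

10.7703


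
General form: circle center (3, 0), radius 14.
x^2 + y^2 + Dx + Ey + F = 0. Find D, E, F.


(x-3)^2 + (y-0)^2 = 14^2
D = -2h = -6, E = -2k = 0
F = h^2+k^2-r^2 = 9+0-196 = -187

D = -6, E = 0, F = -187


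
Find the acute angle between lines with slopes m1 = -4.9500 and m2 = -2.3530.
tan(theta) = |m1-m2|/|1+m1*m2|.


m1-m2 = -2.597
1+m1*m2 = 12.64735
tan(theta) = |-2.597/12.64735| = 0.205339
theta = arctan(|-2.597/12.64735|) = 11.6038 degrees (acute angle)

11.6038 degrees


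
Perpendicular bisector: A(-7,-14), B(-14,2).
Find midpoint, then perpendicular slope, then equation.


Midpoint = (-10.5, -6)
Slope of AB = dy/dx = 16/(-7) = -2.2857
Perp slope = -dx/dy = 7/16 = 0.4375
b = My - (perp slope)*Mx = -6 + (-7*(-10.5))/16 = -6 + 4.5938 = -1.4062

y = 0.4375x - 1.4062


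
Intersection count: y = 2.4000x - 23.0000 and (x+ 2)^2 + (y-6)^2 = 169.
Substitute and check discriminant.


Substitute y = 2.4000x - 23.0000: (x+ 2)^2 + (2.4000x- 23.0000-6)^2 = 169
Expand to Ax^2 + Bx + C = 0, where b-k = -29
A = 1+m^2 = 6.76
B = 2(m(b-k) - h) = 2(2.4000*(-29) + 2) = -135.2
C = h^2 + (b-k)^2 - r^2 = 4 + 841 - 169 = 676
disc = B^2-4AC = 18279.0400 - 18279.0400 = 0
disc = 0

1 intersection point (tangent)


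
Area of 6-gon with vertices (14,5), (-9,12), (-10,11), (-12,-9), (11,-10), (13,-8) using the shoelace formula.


sum(xi*y_{i+1}) = 14*12 - 9*11 - 10*(-9) - 12*(-10) + 11*(-8) + 13*5 = 256
sum(yi*x_{i+1}) = 5*(-9) + 12*(-10) + 11*(-12) - 9*11 - 10*13 - 8*14 = -638
Area = |256 + 638|/2 = 894/2 = 447.0000

447.0000 sq units


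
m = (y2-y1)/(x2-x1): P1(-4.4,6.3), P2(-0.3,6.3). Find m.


dy = 6.3 - 6.3 = 0.0
dx = -0.3 + 4.4 = 4.1
m = 0.0/4.1 = 0

m = 0


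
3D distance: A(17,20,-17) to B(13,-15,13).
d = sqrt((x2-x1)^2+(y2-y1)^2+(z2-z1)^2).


dx=-4, dy=-35, dz=30
d = sqrt(16+1225+900) = sqrt(2141) = 46.2709

46.2709


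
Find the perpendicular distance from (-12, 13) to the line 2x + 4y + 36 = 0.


|2*(-12) + 4*13 + 36| = |64| = 64
sqrt(4 + 16) = sqrt(20) = 4.4721
d = 64/sqrt(20) = 14.3108

14.3108


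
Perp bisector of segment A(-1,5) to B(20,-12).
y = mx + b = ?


Midpoint = (9.5, -3.5)
Slope of AB = dy/dx = -17/21 = -0.8095
Perp slope = -dx/dy = 21/17 = 1.2353
b = My - (perp slope)*Mx = -3.5 + (21*9.5)/(-17) = -3.5 - 11.7353 = -15.2353

y = 1.2353x - 15.2353


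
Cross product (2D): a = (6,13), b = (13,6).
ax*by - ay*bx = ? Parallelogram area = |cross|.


cross = 6*6 - 13*13 = 36 - 169 = -133
Parallelogram area = |-133| = 133

cross = -133, parallelogram area = 133


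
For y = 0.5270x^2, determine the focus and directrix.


a = 0.5270
1/(4a) = 0.4744
Focus = (0, 0.4744)
Directrix: y = -0.4744

Focus = (0, 0.4744), Directrix: y = -0.4744


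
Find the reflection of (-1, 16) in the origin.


Reflection rule for origin: (-x, -y)
(-1, 16) -> (1, -16)

(1, -16)


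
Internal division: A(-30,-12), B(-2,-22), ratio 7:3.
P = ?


Px = (7*(-2) + 3*(-30))/10 = -104/10 = -10.4000
Py = (7*(-22) + 3*(-12))/10 = -190/10 = -19.0000

P = (-10.4000, -19.0000)


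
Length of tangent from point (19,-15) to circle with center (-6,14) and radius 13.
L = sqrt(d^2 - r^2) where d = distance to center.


d = sqrt((19+ 6)^2 + (-15-14)^2) = sqrt(625+841) = 38.2884
L = sqrt(1466.0000 - 169) = sqrt(1297.0000) = 36.0139

36.0139


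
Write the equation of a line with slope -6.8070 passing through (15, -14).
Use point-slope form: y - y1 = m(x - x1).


y + 14 = -6.8070(x - 15)
y = -6.8070x - 14 + 6.8070*15
y = -6.8070x + 88.1050

y = -6.8070x + 88.1050


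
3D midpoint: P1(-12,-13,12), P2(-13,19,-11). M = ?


Mx = (-12- 13)/2 = -12.5000
My = (-13+19)/2 = 3.0000
Mz = (12- 11)/2 = 0.5000

M = (-12.5000, 3.0000, 0.5000)


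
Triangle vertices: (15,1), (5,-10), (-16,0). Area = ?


15*(-10-0) = -150
5*(0-1) = -5
-16*(1+ 10) = -176
sum = -331
Area = |-331|/2 = 165.5000

165.5000 sq units


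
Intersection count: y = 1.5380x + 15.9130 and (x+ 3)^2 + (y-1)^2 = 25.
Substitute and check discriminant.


Substitute y = 1.5380x + 15.9130: (x+ 3)^2 + (1.5380x+15.9130-1)^2 = 25
Expand to Ax^2 + Bx + C = 0, where b-k = 14.913
A = 1+m^2 = 3.365444
B = 2(m(b-k) - h) = 2(1.5380*14.913 + 3) = 51.872388
C = h^2 + (b-k)^2 - r^2 = 9 + 222.397569 - 25 = 206.397569
disc = B^2-4AC = 2690.7446 - 2778.4778 = -87.7332
disc < 0

0 intersection points


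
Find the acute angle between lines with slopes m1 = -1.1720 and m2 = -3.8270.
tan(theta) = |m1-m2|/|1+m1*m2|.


m1-m2 = 2.655
1+m1*m2 = 5.485244
tan(theta) = |2.655/5.485244| = 0.484026
theta = arctan(|2.655/5.485244|) = 25.8282 degrees (acute angle)

25.8282 degrees


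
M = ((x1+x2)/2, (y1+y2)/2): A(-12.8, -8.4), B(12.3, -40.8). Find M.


Mx = (-12.8 + 12.3)/2 = -0.5/2 = -0.2500
My = (-8.4 - 40.8)/2 = -49.2/2 = -24.6000

(-0.2500, -24.6000)


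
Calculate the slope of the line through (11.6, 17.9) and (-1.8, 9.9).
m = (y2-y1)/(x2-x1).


dy = 9.9 - 17.9 = -8
dx = -1.8 - 11.6 = -13.4
m = -8/(-13.4) = 0.5970

m = 0.5970


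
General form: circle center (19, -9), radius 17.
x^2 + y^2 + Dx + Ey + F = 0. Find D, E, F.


(x-19)^2 + (y+ 9)^2 = 17^2
D = -2h = -38, E = -2k = 18
F = h^2+k^2-r^2 = 361+81-289 = 153

D = -38, E = 18, F = 153


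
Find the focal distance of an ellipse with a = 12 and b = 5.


c^2 = 12^2 - 5^2 = 144 - 25 = 119
c = sqrt(119) = 10.9087

c = 10.9087


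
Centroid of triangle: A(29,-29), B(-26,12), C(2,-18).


Gx = (29- 26+2)/3 = 5/3 = 1.6667
Gy = (-29+12- 18)/3 = -35/3 = -11.6667

G = (1.6667, -11.6667)


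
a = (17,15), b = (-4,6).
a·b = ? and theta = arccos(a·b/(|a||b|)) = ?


a·b = 17*(-4) + 15*6 = -68 + 90 = 22
|a| = sqrt(289+225) = 22.6716
|b| = sqrt(16+36) = 7.2111
cos(theta) = 22/(sqrt(514)*sqrt(52)) = 22/sqrt(26728) = 0.134567
theta = arccos(22/sqrt(26728)) = 82.2664 degrees

a·b = 22, theta = 82.2664 deg


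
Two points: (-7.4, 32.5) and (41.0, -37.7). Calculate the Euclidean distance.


dx = 41.0 + 7.4 = 48.4
dy = -37.7 - 32.5 = -70.2
d = sqrt(2342.56 + 4928.04) = sqrt(7270.6) = 85.2678

85.2678


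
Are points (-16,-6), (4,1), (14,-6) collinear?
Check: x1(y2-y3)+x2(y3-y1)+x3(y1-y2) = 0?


-16*(1+ 6) + 4*(-6+ 6) + 14*(-6-1)
= -112 + 0 - 98 = -210

No, not collinear (determinant = -210)


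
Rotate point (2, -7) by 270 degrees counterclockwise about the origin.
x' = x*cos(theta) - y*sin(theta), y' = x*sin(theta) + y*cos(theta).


cos(270) = 0, sin(270) = -1
x' = 2*0 + 7*(-1) = -7
y' = 2*(-1) - 7*0 = -2

(-7, -2)


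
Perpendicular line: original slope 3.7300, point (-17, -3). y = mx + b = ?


Perpendicular slope = -1/m1 = -1/3.7300 = -0.2681
b2 = y0 - m2*x0 = -3 - 17/3.7300 = -3 - 4.5576 = -7.5576

y = -0.2681x - 7.5576


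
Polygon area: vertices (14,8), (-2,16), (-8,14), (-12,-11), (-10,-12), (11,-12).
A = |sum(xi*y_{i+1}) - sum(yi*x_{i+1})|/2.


sum(xi*y_{i+1}) = 14*16 - 2*14 - 8*(-11) - 12*(-12) - 10*(-12) + 11*8 = 636
sum(yi*x_{i+1}) = 8*(-2) + 16*(-8) + 14*(-12) - 11*(-10) - 12*11 - 12*14 = -502
Area = |636 + 502|/2 = 1138/2 = 569.0000

569.0000 sq units


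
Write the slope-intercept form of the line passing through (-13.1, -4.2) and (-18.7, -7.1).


m = (-2.9)/(-5.6) = 0.5179
b = y1 - m*x1 = -4.2 - (-2.9*(-13.1))/(-5.6) = -4.2 + 6.7839 = 2.5839

y = 0.5179x + 2.5839


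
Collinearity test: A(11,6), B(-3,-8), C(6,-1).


11*(-8+ 1) - 3*(-1-6) + 6*(6+ 8)
= -77 + 21 + 84 = 28

No, not collinear (determinant = 28)


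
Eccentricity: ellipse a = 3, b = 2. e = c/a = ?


c = sqrt(9-4) = sqrt(5) = 2.2361
e = c/a = sqrt(5)/3 = 0.7454

e = 0.7454


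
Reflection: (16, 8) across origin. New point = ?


Reflection rule for origin: (-x, -y)
(16, 8) -> (-16, -8)

(-16, -8)


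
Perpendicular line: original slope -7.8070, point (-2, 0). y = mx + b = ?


Perpendicular slope = -1/m1 = -1/(-7.8070) = 0.1281
b2 = y0 - m2*x0 = 0 - 2/(-7.8070) = 0 + 0.2562 = 0.2562

y = 0.1281x + 0.2562


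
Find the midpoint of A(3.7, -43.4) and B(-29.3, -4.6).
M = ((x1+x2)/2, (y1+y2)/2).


Mx = (3.7 - 29.3)/2 = -25.6/2 = -12.8000
My = (-43.4 - 4.6)/2 = -48.0/2 = -24.0000

(-12.8000, -24.0000)


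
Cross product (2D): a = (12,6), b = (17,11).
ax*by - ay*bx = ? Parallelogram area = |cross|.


cross = 12*11 - 6*17 = 132 - 102 = 30
Parallelogram area = |30| = 30

cross = 30, parallelogram area = 30


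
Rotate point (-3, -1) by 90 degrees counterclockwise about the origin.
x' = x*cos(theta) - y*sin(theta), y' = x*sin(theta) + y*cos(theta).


cos(90) = 0, sin(90) = 1
x' = -3*0 + 1*1 = 1
y' = -3*1 - 1*0 = -3

(1, -3)


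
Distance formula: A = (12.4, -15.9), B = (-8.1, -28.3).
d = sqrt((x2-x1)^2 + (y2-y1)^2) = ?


dx = -8.1 - 12.4 = -20.5
dy = -28.3 + 15.9 = -12.4
d = sqrt(420.25 + 153.76) = sqrt(574.01) = 23.9585

23.9585


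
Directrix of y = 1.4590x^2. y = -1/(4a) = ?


a = 1.4590
1/(4a) = 0.1714
directrix: y = -0.1714 = -0.1714

y = -0.1714


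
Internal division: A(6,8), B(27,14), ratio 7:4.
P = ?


Px = (7*27 + 4*6)/11 = 213/11 = 19.3636
Py = (7*14 + 4*8)/11 = 130/11 = 11.8182

P = (19.3636, 11.8182)


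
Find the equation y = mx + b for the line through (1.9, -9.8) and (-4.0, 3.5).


m = (13.3)/(-5.9) = -2.2542
b = y1 - m*x1 = -9.8 - (13.3*1.9)/(-5.9) = -9.8 + 4.2831 = -5.5169

y = -2.2542x - 5.5169


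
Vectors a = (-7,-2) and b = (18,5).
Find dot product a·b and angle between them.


a·b = -7*18 - 2*5 = -126 - 10 = -136
|a| = sqrt(49+4) = 7.2801
|b| = sqrt(324+25) = 18.6815
cos(theta) = -136/(sqrt(53)*sqrt(349)) = -136/sqrt(18497) = -0.999973
theta = arccos(-136/sqrt(18497)) = 179.5787 degrees

a·b = -136, theta = 179.5787 deg


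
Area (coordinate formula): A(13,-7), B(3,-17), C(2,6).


13*(-17-6) = -299
3*(6+ 7) = 39
2*(-7+ 17) = 20
sum = -240
Area = |-240|/2 = 120.0000

120.0000 sq units


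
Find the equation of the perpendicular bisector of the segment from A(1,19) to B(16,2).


Midpoint = (8.5, 10.5)
Slope of AB = dy/dx = -17/15 = -1.1333
Perp slope = -dx/dy = 15/17 = 0.8824
b = My - (perp slope)*Mx = 10.5 + (15*8.5)/(-17) = 10.5 - 7.5000 = 3.0000

y = 0.8824x + 3.0000


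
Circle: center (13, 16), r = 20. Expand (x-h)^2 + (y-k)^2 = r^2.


(x-13)^2 + (y-16)^2 = 20^2
D = -2h = -26, E = -2k = -32
F = h^2+k^2-r^2 = 169+256-400 = 25

x^2 + y^2 - 26x - 32y + 25 = 0


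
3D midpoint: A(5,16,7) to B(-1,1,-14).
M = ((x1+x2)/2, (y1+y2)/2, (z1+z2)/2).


Mx = (5- 1)/2 = 2.0000
My = (16+1)/2 = 8.5000
Mz = (7- 14)/2 = -3.5000

M = (2.0000, 8.5000, -3.5000)


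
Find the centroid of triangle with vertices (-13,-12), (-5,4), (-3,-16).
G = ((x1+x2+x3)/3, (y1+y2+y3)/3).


Gx = (-13- 5- 3)/3 = -21/3 = -7.0000
Gy = (-12+4- 16)/3 = -24/3 = -8.0000

G = (-7.0000, -8.0000)


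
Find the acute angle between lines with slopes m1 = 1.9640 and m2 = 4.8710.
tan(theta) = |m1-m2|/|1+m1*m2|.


m1-m2 = -2.907
1+m1*m2 = 10.566644
tan(theta) = |-2.907/10.566644| = 0.275111
theta = arctan(|-2.907/10.566644|) = 15.3822 degrees (acute angle)

15.3822 degrees


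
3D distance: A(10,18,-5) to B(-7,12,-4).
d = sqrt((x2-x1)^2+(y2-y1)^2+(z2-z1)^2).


dx=-17, dy=-6, dz=1
d = sqrt(289+36+1) = sqrt(326) = 18.0555

18.0555


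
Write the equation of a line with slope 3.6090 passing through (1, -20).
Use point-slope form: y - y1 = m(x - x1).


y + 20 = 3.6090(x - 1)
y = 3.6090x - 20 - 3.6090*1
y = 3.6090x - 23.6090

y = 3.6090x - 23.6090


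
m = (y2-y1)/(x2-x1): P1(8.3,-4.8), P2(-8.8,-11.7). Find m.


dy = -11.7 + 4.8 = -6.9
dx = -8.8 - 8.3 = -17.1
m = -6.9/(-17.1) = 0.4035

m = 0.4035


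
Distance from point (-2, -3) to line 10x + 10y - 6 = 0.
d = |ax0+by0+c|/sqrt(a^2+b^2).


|10*(-2) + 10*(-3) - 6| = |-56| = 56
sqrt(100 + 100) = sqrt(200) = 14.1421
d = 56/sqrt(200) = 3.9598

3.9598


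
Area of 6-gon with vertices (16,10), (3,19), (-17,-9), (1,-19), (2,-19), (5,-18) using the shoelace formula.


sum(xi*y_{i+1}) = 16*19 + 3*(-9) - 17*(-19) + 1*(-19) + 2*(-18) + 5*10 = 595
sum(yi*x_{i+1}) = 10*3 + 19*(-17) - 9*1 - 19*2 - 19*5 - 18*16 = -723
Area = |595 + 723|/2 = 1318/2 = 659.0000

659.0000 sq units


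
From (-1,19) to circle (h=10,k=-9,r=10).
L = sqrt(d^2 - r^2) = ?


d = sqrt((-1-10)^2 + (19+ 9)^2) = sqrt(121+784) = 30.0832
L = sqrt(905.0000 - 100) = sqrt(805.0000) = 28.3725

28.3725


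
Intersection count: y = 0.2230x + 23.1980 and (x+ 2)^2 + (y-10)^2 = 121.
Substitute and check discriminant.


Substitute y = 0.2230x + 23.1980: (x+ 2)^2 + (0.2230x+23.1980-10)^2 = 121
Expand to Ax^2 + Bx + C = 0, where b-k = 13.198
A = 1+m^2 = 1.049729
B = 2(m(b-k) - h) = 2(0.2230*13.198 + 2) = 9.886308
C = h^2 + (b-k)^2 - r^2 = 4 + 174.187204 - 121 = 57.187204
disc = B^2-4AC = 97.7391 - 240.1243 = -142.3852
disc < 0

0 intersection points


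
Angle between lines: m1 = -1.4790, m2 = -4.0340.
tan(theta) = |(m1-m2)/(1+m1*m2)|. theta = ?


m1-m2 = 2.555
1+m1*m2 = 6.966286
tan(theta) = |2.555/6.966286| = 0.366766
theta = arctan(|2.555/6.966286|) = 20.1413 degrees (acute angle)

20.1413 degrees


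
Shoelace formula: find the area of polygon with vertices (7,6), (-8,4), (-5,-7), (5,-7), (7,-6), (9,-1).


sum(xi*y_{i+1}) = 7*4 - 8*(-7) - 5*(-7) + 5*(-6) + 7*(-1) + 9*6 = 136
sum(yi*x_{i+1}) = 6*(-8) + 4*(-5) - 7*5 - 7*7 - 6*9 - 1*7 = -213
Area = |136 + 213|/2 = 349/2 = 174.5000

174.5000 sq units


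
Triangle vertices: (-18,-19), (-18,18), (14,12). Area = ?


-18*(18-12) = -108
-18*(12+ 19) = -558
14*(-19-18) = -518
sum = -1184
Area = |-1184|/2 = 592.0000

592.0000 sq units


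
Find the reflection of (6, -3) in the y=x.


Reflection rule for y=x: (y, x)
(6, -3) -> (-3, 6)

(-3, 6)


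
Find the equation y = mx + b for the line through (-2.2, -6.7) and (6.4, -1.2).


m = (5.5)/(8.6) = 0.6395
b = y1 - m*x1 = -6.7 - (5.5*(-2.2))/(8.6) = -6.7 + 1.4070 = -5.2930

y = 0.6395x - 5.2930


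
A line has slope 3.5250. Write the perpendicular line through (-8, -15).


Perpendicular slope = -1/m1 = -1/3.5250 = -0.2837
b2 = y0 - m2*x0 = -15 - 8/3.5250 = -15 - 2.2695 = -17.2695

y = -0.2837x - 17.2695


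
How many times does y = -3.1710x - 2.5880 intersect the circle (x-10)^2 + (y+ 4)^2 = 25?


Substitute y = -3.1710x - 2.5880: (x-10)^2 + (-3.1710x- 2.5880+ 4)^2 = 25
Expand to Ax^2 + Bx + C = 0, where b-k = 1.412
A = 1+m^2 = 11.055241
B = 2(m(b-k) - h) = 2(-3.1710*1.412 - 10) = -28.954904
C = h^2 + (b-k)^2 - r^2 = 100 + 1.993744 - 25 = 76.993744
disc = B^2-4AC = 838.3865 - 3404.7376 = -2566.3511
disc < 0

0 intersection points


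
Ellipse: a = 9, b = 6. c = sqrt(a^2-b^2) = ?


c^2 = 9^2 - 6^2 = 81 - 36 = 45
c = sqrt(45) = 6.7082

c = 6.7082


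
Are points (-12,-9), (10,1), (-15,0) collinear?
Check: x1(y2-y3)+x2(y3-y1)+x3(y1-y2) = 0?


-12*(1-0) + 10*(0+ 9) - 15*(-9-1)
= -12 + 90 + 150 = 228

No, not collinear (determinant = 228)


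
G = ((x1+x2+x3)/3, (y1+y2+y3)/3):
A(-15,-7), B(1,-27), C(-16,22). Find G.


Gx = (-15+1- 16)/3 = -30/3 = -10.0000
Gy = (-7- 27+22)/3 = -12/3 = -4.0000

G = (-10.0000, -4.0000)


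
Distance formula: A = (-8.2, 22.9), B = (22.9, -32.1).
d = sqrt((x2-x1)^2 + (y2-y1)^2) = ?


dx = 22.9 + 8.2 = 31.1
dy = -32.1 - 22.9 = -55.0
d = sqrt(967.21 + 3025.0) = sqrt(3992.21) = 63.1839

63.1839


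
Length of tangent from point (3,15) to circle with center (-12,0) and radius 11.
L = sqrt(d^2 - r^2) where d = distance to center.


d = sqrt((3+ 12)^2 + (15-0)^2) = sqrt(225+225) = 21.2132
L = sqrt(450.0000 - 121) = sqrt(329.0000) = 18.1384

18.1384


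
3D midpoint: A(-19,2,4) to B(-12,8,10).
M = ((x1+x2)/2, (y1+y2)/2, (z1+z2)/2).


Mx = (-19- 12)/2 = -15.5000
My = (2+8)/2 = 5.0000
Mz = (4+10)/2 = 7.0000

M = (-15.5000, 5.0000, 7.0000)


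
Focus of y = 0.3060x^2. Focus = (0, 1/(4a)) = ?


a = 0.3060
4a = 1.2240
focus = (0, 1/1.2240) = (0, 0.8170)

Focus = (0, 0.8170)


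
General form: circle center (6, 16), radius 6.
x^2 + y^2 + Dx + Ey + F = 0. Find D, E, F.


(x-6)^2 + (y-16)^2 = 6^2
D = -2h = -12, E = -2k = -32
F = h^2+k^2-r^2 = 36+256-36 = 256

D = -12, E = -32, F = 256


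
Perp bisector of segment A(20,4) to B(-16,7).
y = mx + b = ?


Midpoint = (2, 5.5)
Slope of AB = dy/dx = 3/(-36) = -0.0833
Perp slope = -dx/dy = 36/3 = 12.0000
b = My - (perp slope)*Mx = 5.5 + (-36*2)/3 = 5.5 - 24.0000 = -18.5000

y = 12.0000x - 18.5000


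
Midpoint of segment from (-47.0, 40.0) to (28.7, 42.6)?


Mx = (-47.0 + 28.7)/2 = -18.3/2 = -9.1500
My = (40.0 + 42.6)/2 = 82.6/2 = 41.3000

(-9.1500, 41.3000)


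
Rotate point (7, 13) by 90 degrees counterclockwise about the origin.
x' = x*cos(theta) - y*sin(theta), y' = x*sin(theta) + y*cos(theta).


cos(90) = 0, sin(90) = 1
x' = 7*0 - 13*1 = -13
y' = 7*1 + 13*0 = 7

(-13, 7)


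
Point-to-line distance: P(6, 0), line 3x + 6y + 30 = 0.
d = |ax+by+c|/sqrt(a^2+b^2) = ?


|3*6 + 6*0 + 30| = |48| = 48
sqrt(9 + 36) = sqrt(45) = 6.7082
d = 48/sqrt(45) = 7.1554

7.1554


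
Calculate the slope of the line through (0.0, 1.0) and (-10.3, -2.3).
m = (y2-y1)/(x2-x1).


dy = -2.3 - 1.0 = -3.3
dx = -10.3 - 0.0 = -10.3
m = -3.3/(-10.3) = 0.3204

m = 0.3204


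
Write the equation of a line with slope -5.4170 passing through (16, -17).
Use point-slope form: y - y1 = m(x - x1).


y + 17 = -5.4170(x - 16)
y = -5.4170x - 17 + 5.4170*16
y = -5.4170x + 69.6720

y = -5.4170x + 69.6720


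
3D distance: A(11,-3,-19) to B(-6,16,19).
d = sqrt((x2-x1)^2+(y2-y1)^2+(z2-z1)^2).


dx=-17, dy=19, dz=38
d = sqrt(289+361+1444) = sqrt(2094) = 45.7602

45.7602


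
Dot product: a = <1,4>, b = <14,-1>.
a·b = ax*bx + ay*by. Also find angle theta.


a·b = 1*14 + 4*(-1) = 14 - 4 = 10
|a| = sqrt(1+16) = 4.1231
|b| = sqrt(196+1) = 14.0357
cos(theta) = 10/(sqrt(17)*sqrt(197)) = 10/sqrt(3349) = 0.172799
theta = arccos(10/sqrt(3349)) = 80.0494 degrees

a·b = 10, theta = 80.0494 deg


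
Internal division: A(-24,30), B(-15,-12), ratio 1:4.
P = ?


Px = (1*(-15) + 4*(-24))/5 = -111/5 = -22.2000
Py = (1*(-12) + 4*30)/5 = 108/5 = 21.6000

P = (-22.2000, 21.6000)


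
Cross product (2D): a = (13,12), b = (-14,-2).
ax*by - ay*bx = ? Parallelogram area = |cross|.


cross = 13*(-2) - 12*(-14) = -26 + 168 = 142
Parallelogram area = |142| = 142

cross = 142, parallelogram area = 142


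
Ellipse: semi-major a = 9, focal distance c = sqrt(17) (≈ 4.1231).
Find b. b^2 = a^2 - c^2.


b^2 = 9^2 - (sqrt(17))^2 = 81 - 17 = 64
b = sqrt(64) = 8

b = 8


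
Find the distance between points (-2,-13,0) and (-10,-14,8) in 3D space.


dx=-8, dy=-1, dz=8
d = sqrt(64+1+64) = sqrt(129) = 11.3578

11.3578


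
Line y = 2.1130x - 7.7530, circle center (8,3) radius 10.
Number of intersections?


Substitute y = 2.1130x - 7.7530: (x-8)^2 + (2.1130x- 7.7530-3)^2 = 100
Expand to Ax^2 + Bx + C = 0, where b-k = -10.753
A = 1+m^2 = 5.464769
B = 2(m(b-k) - h) = 2(2.1130*(-10.753) - 8) = -61.442178
C = h^2 + (b-k)^2 - r^2 = 64 + 115.627009 - 100 = 79.627009
disc = B^2-4AC = 3775.1412 - 1740.5728 = 2034.5684
disc > 0

2 intersection points


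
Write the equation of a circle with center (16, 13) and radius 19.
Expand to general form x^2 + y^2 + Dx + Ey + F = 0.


(x-16)^2 + (y-13)^2 = 19^2
D = -2h = -32, E = -2k = -26
F = h^2+k^2-r^2 = 256+169-361 = 64

x^2 + y^2 - 32x - 26y + 64 = 0


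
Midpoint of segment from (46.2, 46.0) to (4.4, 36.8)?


Mx = (46.2 + 4.4)/2 = 50.6/2 = 25.3000
My = (46.0 + 36.8)/2 = 82.8/2 = 41.4000

(25.3000, 41.4000)


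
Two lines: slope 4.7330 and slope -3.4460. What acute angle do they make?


m1-m2 = 8.179
1+m1*m2 = -15.309918
tan(theta) = |8.179/(-15.309918)| = 0.534229
theta = arctan(|8.179/(-15.309918)|) = 28.1124 degrees (acute angle)

28.1124 degrees


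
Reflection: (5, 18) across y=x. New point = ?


Reflection rule for y=x: (y, x)
(5, 18) -> (18, 5)

(18, 5)


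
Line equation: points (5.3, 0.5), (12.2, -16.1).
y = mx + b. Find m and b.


m = (-16.6)/(6.9) = -2.4058
b = y1 - m*x1 = 0.5 - (-16.6*5.3)/(6.9) = 0.5 + 12.7507 = 13.2507

y = -2.4058x + 13.2507


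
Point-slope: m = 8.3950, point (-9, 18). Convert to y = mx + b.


y - 18 = 8.3950(x + 9)
y = 8.3950x + 18 - 8.3950*(-9)
y = 8.3950x + 93.5550

y = 8.3950x + 93.5550


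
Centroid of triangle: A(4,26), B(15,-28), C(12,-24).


Gx = (4+15+12)/3 = 31/3 = 10.3333
Gy = (26- 28- 24)/3 = -26/3 = -8.6667

G = (10.3333, -8.6667)


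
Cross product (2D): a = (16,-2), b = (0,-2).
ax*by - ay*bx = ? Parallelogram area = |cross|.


cross = 16*(-2) + 2*0 = -32 - 0 = -32
Parallelogram area = |-32| = 32

cross = -32, parallelogram area = 32


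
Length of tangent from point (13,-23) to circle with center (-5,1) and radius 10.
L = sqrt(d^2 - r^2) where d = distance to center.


d = sqrt((13+ 5)^2 + (-23-1)^2) = sqrt(324+576) = 30.0000
L = sqrt(900.0000 - 100) = sqrt(800.0000) = 28.2843

28.2843


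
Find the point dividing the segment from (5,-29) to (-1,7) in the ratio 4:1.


Px = (4*(-1) + 1*5)/5 = 1/5 = 0.2000
Py = (4*7 + 1*(-29))/5 = -1/5 = -0.2000

P = (0.2000, -0.2000)


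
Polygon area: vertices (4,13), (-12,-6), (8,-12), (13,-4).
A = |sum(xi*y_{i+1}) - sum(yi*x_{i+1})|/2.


sum(xi*y_{i+1}) = 4*(-6) - 12*(-12) + 8*(-4) + 13*13 = 257
sum(yi*x_{i+1}) = 13*(-12) - 6*8 - 12*13 - 4*4 = -376
Area = |257 + 376|/2 = 633/2 = 316.5000

316.5000 sq units


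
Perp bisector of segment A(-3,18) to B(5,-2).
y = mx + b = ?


Midpoint = (1, 8)
Slope of AB = dy/dx = -20/8 = -2.5000
Perp slope = -dx/dy = 8/20 = 0.4000
b = My - (perp slope)*Mx = 8 + (8*1)/(-20) = 8 - 0.4000 = 7.6000

y = 0.4000x + 7.6000


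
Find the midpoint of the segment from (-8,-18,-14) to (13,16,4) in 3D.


Mx = (-8+13)/2 = 2.5000
My = (-18+16)/2 = -1.0000
Mz = (-14+4)/2 = -5.0000

M = (2.5000, -1.0000, -5.0000)


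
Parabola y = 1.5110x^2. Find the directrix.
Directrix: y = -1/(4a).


a = 1.5110
1/(4a) = 0.1655
directrix: y = -0.1655 = -0.1655

y = -0.1655


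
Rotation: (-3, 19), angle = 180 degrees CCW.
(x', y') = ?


cos(180) = -1, sin(180) = 0
x' = -3*(-1) - 19*0 = 3
y' = -3*0 + 19*(-1) = -19

(3, -19)


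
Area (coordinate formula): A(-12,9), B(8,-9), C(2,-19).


-12*(-9+ 19) = -120
8*(-19-9) = -224
2*(9+ 9) = 36
sum = -308
Area = |-308|/2 = 154.0000

154.0000 sq units


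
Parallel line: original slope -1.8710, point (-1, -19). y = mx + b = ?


Parallel lines have equal slopes.
m2 = -1.8710
b2 = -19 + 1.8710*(-1) = -20.8710

y = -1.8710x - 20.8710


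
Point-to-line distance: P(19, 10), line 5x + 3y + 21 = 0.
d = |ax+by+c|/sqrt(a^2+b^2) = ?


|5*19 + 3*10 + 21| = |146| = 146
sqrt(25 + 9) = sqrt(34) = 5.8310
d = 146/sqrt(34) = 25.0388

25.0388


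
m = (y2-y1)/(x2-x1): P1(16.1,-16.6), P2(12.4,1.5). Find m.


dy = 1.5 + 16.6 = 18.1
dx = 12.4 - 16.1 = -3.7
m = 18.1/(-3.7) = -4.8919

m = -4.8919


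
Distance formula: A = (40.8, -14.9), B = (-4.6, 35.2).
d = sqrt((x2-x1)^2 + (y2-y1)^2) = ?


dx = -4.6 - 40.8 = -45.4
dy = 35.2 + 14.9 = 50.1
d = sqrt(2061.16 + 2510.01) = sqrt(4571.17) = 67.6104

67.6104


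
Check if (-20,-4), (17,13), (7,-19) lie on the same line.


-20*(13+ 19) + 17*(-19+ 4) + 7*(-4-13)
= -640 - 255 - 119 = -1014

No, not collinear (determinant = -1014)


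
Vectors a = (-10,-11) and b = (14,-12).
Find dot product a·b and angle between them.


a·b = -10*14 - 11*(-12) = -140 + 132 = -8
|a| = sqrt(100+121) = 14.8661
|b| = sqrt(196+144) = 18.4391
cos(theta) = -8/(sqrt(221)*sqrt(340)) = -8/sqrt(75140) = -0.029185
theta = arccos(-8/sqrt(75140)) = 91.6724 degrees

a·b = -8, theta = 91.6724 deg


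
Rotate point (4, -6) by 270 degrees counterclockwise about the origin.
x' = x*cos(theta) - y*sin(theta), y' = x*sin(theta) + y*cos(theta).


cos(270) = 0, sin(270) = -1
x' = 4*0 + 6*(-1) = -6
y' = 4*(-1) - 6*0 = -4

(-6, -4)


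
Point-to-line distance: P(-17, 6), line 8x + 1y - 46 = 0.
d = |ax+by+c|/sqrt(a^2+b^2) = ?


|8*(-17) + 1*6 - 46| = |-176| = 176
sqrt(64 + 1) = sqrt(65) = 8.0623
d = 176/sqrt(65) = 21.8301

21.8301


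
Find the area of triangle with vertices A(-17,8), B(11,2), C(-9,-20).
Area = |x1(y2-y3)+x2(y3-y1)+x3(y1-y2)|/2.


-17*(2+ 20) = -374
11*(-20-8) = -308
-9*(8-2) = -54
sum = -736
Area = |-736|/2 = 368.0000

368.0000 sq units


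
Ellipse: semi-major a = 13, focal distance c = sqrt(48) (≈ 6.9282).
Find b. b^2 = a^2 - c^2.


b^2 = 13^2 - (sqrt(48))^2 = 169 - 48 = 121
b = sqrt(121) = 11

b = 11


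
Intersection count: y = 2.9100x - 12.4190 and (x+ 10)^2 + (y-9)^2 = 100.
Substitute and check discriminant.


Substitute y = 2.9100x - 12.4190: (x+ 10)^2 + (2.9100x- 12.4190-9)^2 = 100
Expand to Ax^2 + Bx + C = 0, where b-k = -21.419
A = 1+m^2 = 9.4681
B = 2(m(b-k) - h) = 2(2.9100*(-21.419) + 10) = -104.65858
C = h^2 + (b-k)^2 - r^2 = 100 + 458.773561 - 100 = 458.773561
disc = B^2-4AC = 10953.4184 - 17374.8558 = -6421.4374
disc < 0

0 intersection points


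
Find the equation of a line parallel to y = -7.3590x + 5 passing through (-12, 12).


Parallel lines have equal slopes.
m2 = -7.3590
b2 = 12 + 7.3590*(-12) = -76.3080

y = -7.3590x - 76.3080


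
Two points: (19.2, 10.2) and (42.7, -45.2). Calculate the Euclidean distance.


dx = 42.7 - 19.2 = 23.5
dy = -45.2 - 10.2 = -55.4
d = sqrt(552.25 + 3069.16) = sqrt(3621.41) = 60.1782

60.1782


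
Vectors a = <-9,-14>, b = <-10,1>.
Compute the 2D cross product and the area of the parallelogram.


cross = -9*1 + 14*(-10) = -9 - 140 = -149
Parallelogram area = |-149| = 149

cross = -149, parallelogram area = 149


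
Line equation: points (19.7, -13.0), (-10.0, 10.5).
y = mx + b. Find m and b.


m = (23.5)/(-29.7) = -0.7912
b = y1 - m*x1 = -13.0 - (23.5*19.7)/(-29.7) = -13.0 + 15.5875 = 2.5875

y = -0.7912x + 2.5875


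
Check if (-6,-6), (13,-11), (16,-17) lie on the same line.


-6*(-11+ 17) + 13*(-17+ 6) + 16*(-6+ 11)
= -36 - 143 + 80 = -99

No, not collinear (determinant = -99)


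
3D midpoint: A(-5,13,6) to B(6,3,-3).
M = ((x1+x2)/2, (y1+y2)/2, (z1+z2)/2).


Mx = (-5+6)/2 = 0.5000
My = (13+3)/2 = 8.0000
Mz = (6- 3)/2 = 1.5000

M = (0.5000, 8.0000, 1.5000)


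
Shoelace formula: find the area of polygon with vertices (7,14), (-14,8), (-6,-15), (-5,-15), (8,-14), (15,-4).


sum(xi*y_{i+1}) = 7*8 - 14*(-15) - 6*(-15) - 5*(-14) + 8*(-4) + 15*14 = 604
sum(yi*x_{i+1}) = 14*(-14) + 8*(-6) - 15*(-5) - 15*8 - 14*15 - 4*7 = -527
Area = |604 + 527|/2 = 1131/2 = 565.5000

565.5000 sq units
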